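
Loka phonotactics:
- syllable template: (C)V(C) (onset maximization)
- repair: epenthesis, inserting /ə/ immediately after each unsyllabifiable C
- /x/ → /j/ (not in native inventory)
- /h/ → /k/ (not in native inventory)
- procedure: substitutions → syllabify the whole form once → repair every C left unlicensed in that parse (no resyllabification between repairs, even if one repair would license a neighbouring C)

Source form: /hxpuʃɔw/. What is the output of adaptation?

Substitution: /h/ → /k/, /x/ → /j/, giving /kjpuʃɔw/.
The consonants /k/, /j/ cannot be parsed into a legal (C)V(C) syllable (at most one coda consonant is licensed; onsets are limited to one consonant).
Inserting the epenthetic vowel yields /k/ → /kə/, /j/ → /jə/.

kəjəpuʃɔw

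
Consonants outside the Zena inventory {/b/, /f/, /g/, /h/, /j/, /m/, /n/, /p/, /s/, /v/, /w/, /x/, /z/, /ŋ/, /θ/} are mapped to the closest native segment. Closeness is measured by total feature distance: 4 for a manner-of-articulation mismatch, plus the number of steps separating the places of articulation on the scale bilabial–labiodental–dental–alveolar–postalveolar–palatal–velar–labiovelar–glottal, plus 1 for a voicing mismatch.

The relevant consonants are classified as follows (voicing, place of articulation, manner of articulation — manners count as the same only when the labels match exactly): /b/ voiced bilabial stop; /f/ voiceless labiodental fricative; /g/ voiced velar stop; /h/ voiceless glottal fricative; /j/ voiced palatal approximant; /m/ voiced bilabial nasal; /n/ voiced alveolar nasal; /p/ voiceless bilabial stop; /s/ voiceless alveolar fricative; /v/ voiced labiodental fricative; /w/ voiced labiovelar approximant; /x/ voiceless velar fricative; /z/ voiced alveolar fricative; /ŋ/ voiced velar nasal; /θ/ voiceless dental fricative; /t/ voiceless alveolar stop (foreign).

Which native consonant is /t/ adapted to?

/p/ is closest: same manner (stop), place distance 3 (alveolar→bilabial), same voicing; total 3. Next closest is /b/ at distance 4.

p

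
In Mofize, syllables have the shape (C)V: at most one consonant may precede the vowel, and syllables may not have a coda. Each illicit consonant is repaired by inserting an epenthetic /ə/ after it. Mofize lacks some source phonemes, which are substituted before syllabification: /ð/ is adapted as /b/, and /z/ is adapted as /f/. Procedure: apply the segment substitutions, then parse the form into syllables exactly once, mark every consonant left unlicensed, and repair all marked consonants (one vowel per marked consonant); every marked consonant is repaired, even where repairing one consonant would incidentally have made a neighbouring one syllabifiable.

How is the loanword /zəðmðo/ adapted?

Substitution: /z/ → /f/, /ð/ → /b/, giving /fəbmbo/.
The consonants /b/, /m/ cannot be parsed into a legal (C)V syllable (no codas are permitted; onsets are limited to one consonant).
Each unlicensed consonant becomes the onset of a new syllable: /b/ → /bə/, /m/ → /mə/.

fəbəməbo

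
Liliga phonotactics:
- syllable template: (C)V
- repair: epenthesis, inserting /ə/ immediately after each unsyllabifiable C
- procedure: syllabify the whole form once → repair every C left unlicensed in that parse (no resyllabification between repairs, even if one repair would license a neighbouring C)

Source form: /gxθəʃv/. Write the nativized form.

The consonants /g/, /x/, /ʃ/, /v/ cannot be parsed into a legal (C)V syllable (no codas are permitted; onsets are limited to one consonant).
Inserting the epenthetic vowel yields /g/ → /gə/, /x/ → /xə/, /ʃ/ → /ʃə/, /v/ → /və/.

gəxəθəʃəvə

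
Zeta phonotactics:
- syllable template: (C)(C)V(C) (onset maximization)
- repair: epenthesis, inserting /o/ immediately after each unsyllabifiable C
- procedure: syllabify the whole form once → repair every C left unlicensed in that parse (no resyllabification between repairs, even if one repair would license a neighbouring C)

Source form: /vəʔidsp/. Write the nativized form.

Under (C)(C)V(C), the unsyllabifiable consonants are /s/, /p/ (at most one coda consonant is licensed; onsets may contain at most 2 consonants).
Each unlicensed consonant becomes the onset of a new syllable: /s/ → /so/, /p/ → /po/.

vəʔidsopo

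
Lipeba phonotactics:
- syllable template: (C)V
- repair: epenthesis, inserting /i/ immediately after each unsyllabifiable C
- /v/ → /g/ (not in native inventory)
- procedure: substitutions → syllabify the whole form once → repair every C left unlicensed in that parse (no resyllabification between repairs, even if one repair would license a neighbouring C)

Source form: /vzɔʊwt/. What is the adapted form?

gizɔʊwiti

Substitution: /v/ → /g/, giving /gzɔʊwt/.
Syllabifying with onset maximization leaves /g/, /w/, /t/ stranded (no codas are permitted; onsets are limited to one consonant).
Each unlicensed consonant becomes the onset of a new syllable: /g/ → /gi/, /w/ → /wi/, /t/ → /ti/.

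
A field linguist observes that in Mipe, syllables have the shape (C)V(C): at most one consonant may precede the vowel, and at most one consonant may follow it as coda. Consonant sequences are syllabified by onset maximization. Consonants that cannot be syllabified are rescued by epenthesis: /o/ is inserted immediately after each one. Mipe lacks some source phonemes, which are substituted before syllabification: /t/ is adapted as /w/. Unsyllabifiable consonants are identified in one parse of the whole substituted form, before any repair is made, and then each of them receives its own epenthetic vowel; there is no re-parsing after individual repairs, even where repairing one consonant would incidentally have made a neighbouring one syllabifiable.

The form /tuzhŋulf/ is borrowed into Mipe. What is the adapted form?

wuzhoŋulfo

Substitution: /t/ → /w/, giving /wuzhŋulf/.
The consonants /h/, /f/ cannot be parsed into a legal (C)V(C) syllable (at most one coda consonant is licensed; onsets are limited to one consonant).
Epenthesis after each stranded consonant: /h/ → /ho/, /f/ → /fo/.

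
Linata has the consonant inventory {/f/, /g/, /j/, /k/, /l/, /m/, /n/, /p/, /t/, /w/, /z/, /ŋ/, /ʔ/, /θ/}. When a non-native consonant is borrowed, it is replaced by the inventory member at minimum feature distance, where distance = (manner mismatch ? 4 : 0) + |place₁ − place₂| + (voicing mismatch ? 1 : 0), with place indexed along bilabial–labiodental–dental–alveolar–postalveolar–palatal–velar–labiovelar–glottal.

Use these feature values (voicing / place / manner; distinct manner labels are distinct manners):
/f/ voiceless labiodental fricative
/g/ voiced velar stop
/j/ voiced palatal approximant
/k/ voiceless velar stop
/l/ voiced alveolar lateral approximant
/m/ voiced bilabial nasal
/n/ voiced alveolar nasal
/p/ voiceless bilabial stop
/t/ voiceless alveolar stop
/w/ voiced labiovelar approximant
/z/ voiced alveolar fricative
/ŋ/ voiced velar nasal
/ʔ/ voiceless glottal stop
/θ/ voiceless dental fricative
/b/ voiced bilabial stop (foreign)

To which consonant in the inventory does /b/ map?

/p/ is closest: same manner (stop), place distance 0 (bilabial→bilabial), voicing differs (+1); total 1. Next closest is /m/ at distance 4.

p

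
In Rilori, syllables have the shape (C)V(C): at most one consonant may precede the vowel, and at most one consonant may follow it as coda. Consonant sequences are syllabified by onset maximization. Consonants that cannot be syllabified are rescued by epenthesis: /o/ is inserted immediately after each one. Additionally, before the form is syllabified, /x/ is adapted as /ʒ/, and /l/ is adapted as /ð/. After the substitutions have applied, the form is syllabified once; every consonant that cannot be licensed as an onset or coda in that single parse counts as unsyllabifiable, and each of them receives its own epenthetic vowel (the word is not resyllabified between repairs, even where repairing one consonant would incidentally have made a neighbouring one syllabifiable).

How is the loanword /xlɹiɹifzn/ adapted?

ʒoðoɹiɹifzono

Substitution: /x/ → /ʒ/, /l/ → /ð/, giving /ʒðɹiɹifzn/.
Under (C)V(C), the unsyllabifiable consonants are /ʒ/, /ð/, /z/, /n/ (at most one coda consonant is licensed; onsets are limited to one consonant).
Inserting the epenthetic vowel yields /ʒ/ → /ʒo/, /ð/ → /ðo/, /z/ → /zo/, /n/ → /no/.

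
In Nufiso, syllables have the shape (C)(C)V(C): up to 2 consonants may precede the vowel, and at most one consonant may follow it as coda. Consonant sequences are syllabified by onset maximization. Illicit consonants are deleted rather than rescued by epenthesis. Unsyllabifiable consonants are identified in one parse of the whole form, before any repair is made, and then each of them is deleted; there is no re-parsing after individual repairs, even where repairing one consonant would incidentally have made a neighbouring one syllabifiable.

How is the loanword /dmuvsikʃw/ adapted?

dmuvsik

Under (C)(C)V(C), the unsyllabifiable consonants are /ʃ/, /w/ (at most one coda consonant is licensed; onsets may contain at most 2 consonants).
Deletion applies to /ʃ/, /w/.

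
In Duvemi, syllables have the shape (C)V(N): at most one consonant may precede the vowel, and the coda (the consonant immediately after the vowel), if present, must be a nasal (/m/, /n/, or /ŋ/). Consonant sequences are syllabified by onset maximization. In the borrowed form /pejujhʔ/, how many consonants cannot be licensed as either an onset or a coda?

Under (C)V(N), the unsyllabifiable consonants are /j/, /h/, /ʔ/ (only a nasal (/m/, /n/, or /ŋ/) is licensed in coda position; onsets are limited to one consonant).

3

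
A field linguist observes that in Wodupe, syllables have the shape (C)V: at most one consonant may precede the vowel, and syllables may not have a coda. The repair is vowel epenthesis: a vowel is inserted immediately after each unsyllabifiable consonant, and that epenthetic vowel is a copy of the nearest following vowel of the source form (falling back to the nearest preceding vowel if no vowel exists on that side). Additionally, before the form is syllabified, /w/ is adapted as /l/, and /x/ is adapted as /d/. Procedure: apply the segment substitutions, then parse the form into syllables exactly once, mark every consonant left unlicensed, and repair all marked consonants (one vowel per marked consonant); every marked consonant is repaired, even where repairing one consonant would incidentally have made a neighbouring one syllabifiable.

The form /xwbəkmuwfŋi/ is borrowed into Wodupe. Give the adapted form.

Substitution: /x/ → /d/, /w/ → /l/, giving /dlbəkmulfŋi/.
Syllabifying with onset maximization leaves /d/, /l/, /k/, /l/, /f/ stranded (no codas are permitted; onsets are limited to one consonant).
Each unlicensed consonant becomes the onset of a new syllable: /d/ → /də/, /l/ → /lə/, /k/ → /ku/, /l/ → /li/, /f/ → /fi/.

dələbəkumulifiŋi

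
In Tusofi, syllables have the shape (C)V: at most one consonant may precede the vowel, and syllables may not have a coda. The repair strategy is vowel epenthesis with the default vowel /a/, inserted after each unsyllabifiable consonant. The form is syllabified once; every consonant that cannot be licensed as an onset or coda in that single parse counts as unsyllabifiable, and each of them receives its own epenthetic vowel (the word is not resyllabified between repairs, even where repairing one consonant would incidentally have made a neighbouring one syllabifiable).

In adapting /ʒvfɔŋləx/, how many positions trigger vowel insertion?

4

The unsyllabifiable consonants are /ʒ/, /v/, /ŋ/, /x/; each receives one epenthetic vowel.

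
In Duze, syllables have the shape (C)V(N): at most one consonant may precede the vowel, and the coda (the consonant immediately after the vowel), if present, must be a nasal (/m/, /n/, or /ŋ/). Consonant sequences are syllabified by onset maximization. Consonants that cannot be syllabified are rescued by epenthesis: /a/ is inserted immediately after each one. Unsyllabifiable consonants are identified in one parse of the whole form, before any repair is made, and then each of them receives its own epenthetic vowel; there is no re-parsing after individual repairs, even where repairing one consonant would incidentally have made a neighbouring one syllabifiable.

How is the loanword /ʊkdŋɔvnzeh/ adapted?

ʊkadaŋɔvanazeha

The consonants /k/, /d/, /v/, /n/, /h/ cannot be parsed into a legal (C)V(N) syllable (only a nasal (/m/, /n/, or /ŋ/) is licensed in coda position; onsets are limited to one consonant).
Each unlicensed consonant becomes the onset of a new syllable: /k/ → /ka/, /d/ → /da/, /v/ → /va/, /n/ → /na/, /h/ → /ha/.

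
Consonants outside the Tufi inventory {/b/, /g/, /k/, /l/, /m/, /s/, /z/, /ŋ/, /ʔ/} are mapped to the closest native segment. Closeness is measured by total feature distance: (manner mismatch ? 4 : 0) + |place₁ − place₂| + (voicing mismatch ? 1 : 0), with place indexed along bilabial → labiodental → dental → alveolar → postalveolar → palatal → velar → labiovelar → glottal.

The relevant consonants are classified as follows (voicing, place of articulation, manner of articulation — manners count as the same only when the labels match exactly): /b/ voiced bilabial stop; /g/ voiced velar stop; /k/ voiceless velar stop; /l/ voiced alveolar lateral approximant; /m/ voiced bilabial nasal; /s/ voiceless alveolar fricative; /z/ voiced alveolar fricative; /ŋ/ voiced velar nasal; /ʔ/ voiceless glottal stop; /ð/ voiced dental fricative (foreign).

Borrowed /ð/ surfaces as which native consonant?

z

/z/ is closest: same manner (fricative), place distance 1 (dental→alveolar), same voicing; total 1. Next closest is /s/ at distance 2.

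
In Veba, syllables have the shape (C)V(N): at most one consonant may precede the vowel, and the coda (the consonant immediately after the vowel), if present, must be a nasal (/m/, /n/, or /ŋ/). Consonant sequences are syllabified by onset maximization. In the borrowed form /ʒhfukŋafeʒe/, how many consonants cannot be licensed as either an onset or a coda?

3

Under (C)V(N), the unsyllabifiable consonants are /ʒ/, /h/, /k/ (only a nasal (/m/, /n/, or /ŋ/) is licensed in coda position; onsets are limited to one consonant).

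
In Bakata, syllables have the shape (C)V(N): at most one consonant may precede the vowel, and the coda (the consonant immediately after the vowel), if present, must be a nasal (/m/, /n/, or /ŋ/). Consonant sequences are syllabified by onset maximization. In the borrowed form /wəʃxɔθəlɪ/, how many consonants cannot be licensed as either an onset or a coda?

Under (C)V(N), the unsyllabifiable consonants are /ʃ/ (only a nasal (/m/, /n/, or /ŋ/) is licensed in coda position; onsets are limited to one consonant).

1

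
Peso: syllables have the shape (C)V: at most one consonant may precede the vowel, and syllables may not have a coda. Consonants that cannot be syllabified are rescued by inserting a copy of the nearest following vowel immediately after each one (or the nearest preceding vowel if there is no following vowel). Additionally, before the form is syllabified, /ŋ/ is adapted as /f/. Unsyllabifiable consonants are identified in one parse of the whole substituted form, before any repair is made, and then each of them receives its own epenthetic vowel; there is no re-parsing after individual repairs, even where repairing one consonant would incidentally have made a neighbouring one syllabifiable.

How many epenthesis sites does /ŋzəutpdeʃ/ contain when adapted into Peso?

After substitution the input is /fzəutpdeʃ/.
The unsyllabifiable consonants are /f/, /t/, /p/, /ʃ/; each receives one epenthetic vowel.

4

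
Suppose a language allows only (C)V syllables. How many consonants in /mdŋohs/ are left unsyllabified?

Syllabifying with onset maximization leaves /m/, /d/, /h/, /s/ stranded (no codas are permitted; onsets are limited to one consonant).

4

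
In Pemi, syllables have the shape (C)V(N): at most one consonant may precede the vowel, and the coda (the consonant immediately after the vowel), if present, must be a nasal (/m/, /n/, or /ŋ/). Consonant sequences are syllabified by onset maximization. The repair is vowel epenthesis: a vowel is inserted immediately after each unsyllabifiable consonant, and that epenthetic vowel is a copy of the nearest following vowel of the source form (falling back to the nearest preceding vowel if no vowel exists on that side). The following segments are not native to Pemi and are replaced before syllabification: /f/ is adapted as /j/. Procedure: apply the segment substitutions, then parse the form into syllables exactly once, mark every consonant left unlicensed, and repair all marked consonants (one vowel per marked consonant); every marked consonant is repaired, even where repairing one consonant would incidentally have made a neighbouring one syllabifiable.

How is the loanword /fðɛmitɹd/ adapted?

Substitution: /f/ → /j/, giving /jðɛmitɹd/.
Syllabifying with onset maximization leaves /j/, /t/, /ɹ/, /d/ stranded (only a nasal (/m/, /n/, or /ŋ/) is licensed in coda position; onsets are limited to one consonant).
Epenthesis after each stranded consonant: /j/ → /jɛ/, /t/ → /ti/, /ɹ/ → /ɹi/, /d/ → /di/.

jɛðɛmitiɹidi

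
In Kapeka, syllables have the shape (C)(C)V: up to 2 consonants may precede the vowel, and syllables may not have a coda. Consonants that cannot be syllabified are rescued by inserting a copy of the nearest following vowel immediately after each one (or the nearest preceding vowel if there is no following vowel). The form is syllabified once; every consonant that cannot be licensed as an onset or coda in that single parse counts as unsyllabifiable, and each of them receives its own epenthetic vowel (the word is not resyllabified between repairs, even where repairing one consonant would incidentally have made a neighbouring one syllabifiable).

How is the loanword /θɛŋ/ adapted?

Syllabifying with onset maximization leaves /ŋ/ stranded (no codas are permitted; onsets may contain at most 2 consonants).
Each unlicensed consonant becomes the onset of a new syllable: /ŋ/ → /ŋɛ/.

θɛŋɛ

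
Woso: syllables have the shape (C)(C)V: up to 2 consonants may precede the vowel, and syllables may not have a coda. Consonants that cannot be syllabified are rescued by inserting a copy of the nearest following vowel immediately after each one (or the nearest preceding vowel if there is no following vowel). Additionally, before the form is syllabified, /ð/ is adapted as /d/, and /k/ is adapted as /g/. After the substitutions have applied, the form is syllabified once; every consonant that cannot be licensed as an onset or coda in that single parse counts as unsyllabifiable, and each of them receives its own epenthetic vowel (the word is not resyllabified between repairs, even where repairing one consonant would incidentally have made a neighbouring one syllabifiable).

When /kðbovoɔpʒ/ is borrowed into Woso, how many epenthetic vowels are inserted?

3

After substitution the input is /gdbovoɔpʒ/.
The unsyllabifiable consonants are /g/, /p/, /ʒ/; each receives one epenthetic vowel.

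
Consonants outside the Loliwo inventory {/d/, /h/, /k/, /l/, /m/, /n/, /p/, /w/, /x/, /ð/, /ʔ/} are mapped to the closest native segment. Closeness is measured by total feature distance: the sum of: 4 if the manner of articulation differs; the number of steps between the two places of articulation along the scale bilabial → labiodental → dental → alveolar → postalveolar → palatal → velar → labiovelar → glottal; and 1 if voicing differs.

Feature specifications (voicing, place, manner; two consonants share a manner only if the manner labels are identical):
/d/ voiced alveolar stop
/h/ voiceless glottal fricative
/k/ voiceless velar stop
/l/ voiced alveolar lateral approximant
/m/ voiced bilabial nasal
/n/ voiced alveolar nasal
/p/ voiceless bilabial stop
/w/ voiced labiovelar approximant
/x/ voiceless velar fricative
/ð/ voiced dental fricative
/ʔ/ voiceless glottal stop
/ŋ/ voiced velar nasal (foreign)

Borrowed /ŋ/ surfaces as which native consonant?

/n/ is closest: same manner (nasal), place distance 3 (velar→alveolar), same voicing; total 3. Next closest is /k/ at distance 5.

n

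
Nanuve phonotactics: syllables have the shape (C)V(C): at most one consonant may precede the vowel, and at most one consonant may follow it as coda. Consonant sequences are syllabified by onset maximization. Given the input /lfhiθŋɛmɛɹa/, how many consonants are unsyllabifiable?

2

Syllabifying with onset maximization leaves /l/, /f/ stranded (at most one coda consonant is licensed; onsets are limited to one consonant).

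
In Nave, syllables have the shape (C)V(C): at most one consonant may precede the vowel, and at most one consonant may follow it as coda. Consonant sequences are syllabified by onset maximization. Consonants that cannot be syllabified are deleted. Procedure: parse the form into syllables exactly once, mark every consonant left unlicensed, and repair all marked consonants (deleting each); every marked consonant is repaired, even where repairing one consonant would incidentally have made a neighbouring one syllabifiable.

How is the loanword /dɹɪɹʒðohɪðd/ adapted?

The consonants /d/, /ʒ/, /d/ cannot be parsed into a legal (C)V(C) syllable (at most one coda consonant is licensed; onsets are limited to one consonant).
Deletion applies to /d/, /ʒ/, /d/.

ɹɪɹðohɪð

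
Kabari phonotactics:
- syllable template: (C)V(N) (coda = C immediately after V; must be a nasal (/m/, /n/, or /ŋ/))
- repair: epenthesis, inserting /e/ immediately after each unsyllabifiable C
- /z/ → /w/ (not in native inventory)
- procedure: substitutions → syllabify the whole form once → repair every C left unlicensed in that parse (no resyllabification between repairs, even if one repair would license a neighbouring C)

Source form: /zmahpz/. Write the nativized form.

wemahepewe

Substitution: /z/ → /w/, giving /wmahpw/.
Under (C)V(N), the unsyllabifiable consonants are /w/, /h/, /p/, /w/ (only a nasal (/m/, /n/, or /ŋ/) is licensed in coda position; onsets are limited to one consonant).
Inserting the epenthetic vowel yields /w/ → /we/, /h/ → /he/, /p/ → /pe/, /w/ → /we/.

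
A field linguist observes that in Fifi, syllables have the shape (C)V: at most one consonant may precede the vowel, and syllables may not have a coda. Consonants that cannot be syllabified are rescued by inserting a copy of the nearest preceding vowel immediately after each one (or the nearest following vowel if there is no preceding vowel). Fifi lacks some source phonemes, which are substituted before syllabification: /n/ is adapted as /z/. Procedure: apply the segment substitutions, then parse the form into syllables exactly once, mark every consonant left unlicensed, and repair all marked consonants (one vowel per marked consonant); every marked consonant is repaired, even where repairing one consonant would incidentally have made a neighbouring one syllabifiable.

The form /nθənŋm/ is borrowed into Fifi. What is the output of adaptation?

Substitution: /n/ → /z/, giving /zθəzŋm/.
Syllabifying with onset maximization leaves /z/, /z/, /ŋ/, /m/ stranded (no codas are permitted; onsets are limited to one consonant).
Epenthesis after each stranded consonant: /z/ → /zə/, /z/ → /zə/, /ŋ/ → /ŋə/, /m/ → /mə/.

zəθəzəŋəmə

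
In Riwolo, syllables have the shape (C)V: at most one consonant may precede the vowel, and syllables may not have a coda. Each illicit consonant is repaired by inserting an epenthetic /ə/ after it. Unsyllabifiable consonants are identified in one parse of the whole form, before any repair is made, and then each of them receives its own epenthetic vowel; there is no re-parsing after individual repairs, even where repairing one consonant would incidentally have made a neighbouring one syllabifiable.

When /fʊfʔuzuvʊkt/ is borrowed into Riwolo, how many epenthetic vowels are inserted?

3

The unsyllabifiable consonants are /f/, /k/, /t/; each receives one epenthetic vowel.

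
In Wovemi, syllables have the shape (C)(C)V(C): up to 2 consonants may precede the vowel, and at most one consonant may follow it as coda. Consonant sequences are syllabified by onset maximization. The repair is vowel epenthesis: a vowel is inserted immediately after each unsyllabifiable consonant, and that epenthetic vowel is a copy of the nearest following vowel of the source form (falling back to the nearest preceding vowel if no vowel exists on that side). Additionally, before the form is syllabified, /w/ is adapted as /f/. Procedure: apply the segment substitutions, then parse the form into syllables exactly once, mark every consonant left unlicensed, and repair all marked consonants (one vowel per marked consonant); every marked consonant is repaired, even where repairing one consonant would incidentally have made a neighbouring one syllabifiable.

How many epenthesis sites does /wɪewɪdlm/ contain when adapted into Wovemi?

After substitution the input is /fɪefɪdlm/.
The unsyllabifiable consonants are /l/, /m/; each receives one epenthetic vowel.

2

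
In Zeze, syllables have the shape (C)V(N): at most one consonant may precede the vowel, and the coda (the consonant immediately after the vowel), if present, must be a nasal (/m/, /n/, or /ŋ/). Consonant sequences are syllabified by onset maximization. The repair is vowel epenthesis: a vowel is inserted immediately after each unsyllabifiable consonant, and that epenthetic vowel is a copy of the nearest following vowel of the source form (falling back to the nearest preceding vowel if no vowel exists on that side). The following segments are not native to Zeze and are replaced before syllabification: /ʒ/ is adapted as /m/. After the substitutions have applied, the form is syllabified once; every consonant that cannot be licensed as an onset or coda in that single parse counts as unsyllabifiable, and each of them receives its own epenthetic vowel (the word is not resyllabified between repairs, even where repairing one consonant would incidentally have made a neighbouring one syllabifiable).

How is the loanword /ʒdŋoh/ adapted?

Substitution: /ʒ/ → /m/, giving /mdŋoh/.
The consonants /m/, /d/, /h/ cannot be parsed into a legal (C)V(N) syllable (only a nasal (/m/, /n/, or /ŋ/) is licensed in coda position; onsets are limited to one consonant).
Inserting the epenthetic vowel yields /m/ → /mo/, /d/ → /do/, /h/ → /ho/.

modoŋoho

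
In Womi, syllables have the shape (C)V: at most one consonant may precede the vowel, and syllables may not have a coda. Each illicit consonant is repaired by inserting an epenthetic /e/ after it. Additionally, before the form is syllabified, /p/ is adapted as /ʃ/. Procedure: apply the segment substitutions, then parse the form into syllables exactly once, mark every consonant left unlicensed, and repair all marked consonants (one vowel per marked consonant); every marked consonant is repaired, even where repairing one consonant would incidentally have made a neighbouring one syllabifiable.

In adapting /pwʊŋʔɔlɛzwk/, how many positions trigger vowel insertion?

After substitution the input is /ʃwʊŋʔɔlɛzwk/.
The unsyllabifiable consonants are /ʃ/, /ŋ/, /z/, /w/, /k/; each receives one epenthetic vowel.

5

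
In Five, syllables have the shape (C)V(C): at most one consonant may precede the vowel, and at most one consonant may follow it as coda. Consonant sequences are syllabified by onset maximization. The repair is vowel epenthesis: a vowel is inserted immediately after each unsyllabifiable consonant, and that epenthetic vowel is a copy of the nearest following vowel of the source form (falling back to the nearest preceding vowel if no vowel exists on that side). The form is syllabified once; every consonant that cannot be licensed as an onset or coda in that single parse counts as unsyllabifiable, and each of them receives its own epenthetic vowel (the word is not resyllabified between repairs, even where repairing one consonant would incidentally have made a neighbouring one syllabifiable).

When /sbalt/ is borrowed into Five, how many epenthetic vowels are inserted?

2

The unsyllabifiable consonants are /s/, /t/; each receives one epenthetic vowel.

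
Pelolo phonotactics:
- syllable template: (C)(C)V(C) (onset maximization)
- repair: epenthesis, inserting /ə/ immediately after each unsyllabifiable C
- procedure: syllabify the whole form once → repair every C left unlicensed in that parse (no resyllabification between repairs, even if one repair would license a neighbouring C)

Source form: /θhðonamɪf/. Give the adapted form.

The consonants /θ/ cannot be parsed into a legal (C)(C)V(C) syllable (at most one coda consonant is licensed; onsets may contain at most 2 consonants).
Inserting the epenthetic vowel yields /θ/ → /θə/.

θəhðonamɪf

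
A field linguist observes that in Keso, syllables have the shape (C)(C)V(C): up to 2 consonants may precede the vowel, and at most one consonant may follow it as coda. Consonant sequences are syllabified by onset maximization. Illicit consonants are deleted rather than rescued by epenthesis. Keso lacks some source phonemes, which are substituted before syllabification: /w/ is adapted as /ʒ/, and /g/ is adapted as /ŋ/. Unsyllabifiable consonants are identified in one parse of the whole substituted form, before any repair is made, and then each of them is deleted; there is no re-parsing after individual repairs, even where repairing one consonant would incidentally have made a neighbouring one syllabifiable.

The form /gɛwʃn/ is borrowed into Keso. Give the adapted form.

Substitution: /g/ → /ŋ/, /w/ → /ʒ/, giving /ŋɛʒʃn/.
The consonants /ʃ/, /n/ cannot be parsed into a legal (C)(C)V(C) syllable (at most one coda consonant is licensed; onsets may contain at most 2 consonants).
Deleting the stranded consonants removes /ʃ/, /n/.

ŋɛʒ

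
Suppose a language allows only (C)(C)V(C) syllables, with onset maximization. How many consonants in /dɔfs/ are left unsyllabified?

The consonants /s/ cannot be parsed into a legal (C)(C)V(C) syllable (at most one coda consonant is licensed; onsets may contain at most 2 consonants).

1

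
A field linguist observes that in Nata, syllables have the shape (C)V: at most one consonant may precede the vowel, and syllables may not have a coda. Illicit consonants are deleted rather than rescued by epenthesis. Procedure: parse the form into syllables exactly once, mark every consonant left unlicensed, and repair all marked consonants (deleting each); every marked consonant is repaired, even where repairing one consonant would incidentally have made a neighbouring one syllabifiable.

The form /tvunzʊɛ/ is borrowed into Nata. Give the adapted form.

Under (C)V, the unsyllabifiable consonants are /t/, /n/ (no codas are permitted; onsets are limited to one consonant).
Each unlicensed consonant is deleted: /t/, /n/.

vuzʊɛ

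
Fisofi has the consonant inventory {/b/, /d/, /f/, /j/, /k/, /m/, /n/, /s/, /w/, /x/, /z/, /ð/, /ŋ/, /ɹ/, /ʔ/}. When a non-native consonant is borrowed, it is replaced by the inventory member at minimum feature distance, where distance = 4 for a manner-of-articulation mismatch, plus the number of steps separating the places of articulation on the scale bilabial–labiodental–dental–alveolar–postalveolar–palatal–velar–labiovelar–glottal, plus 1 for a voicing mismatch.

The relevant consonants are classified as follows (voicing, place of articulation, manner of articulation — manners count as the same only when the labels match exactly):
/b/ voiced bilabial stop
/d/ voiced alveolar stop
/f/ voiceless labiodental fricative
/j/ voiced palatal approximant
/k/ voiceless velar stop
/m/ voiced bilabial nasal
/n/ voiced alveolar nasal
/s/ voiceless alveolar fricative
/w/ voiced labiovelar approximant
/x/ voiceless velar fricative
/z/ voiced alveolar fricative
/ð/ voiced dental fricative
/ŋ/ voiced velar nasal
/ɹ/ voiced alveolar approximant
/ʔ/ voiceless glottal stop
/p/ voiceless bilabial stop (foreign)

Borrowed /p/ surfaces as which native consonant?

b

/b/ is closest: same manner (stop), place distance 0 (bilabial→bilabial), voicing differs (+1); total 1. Next closest is /d/ at distance 4.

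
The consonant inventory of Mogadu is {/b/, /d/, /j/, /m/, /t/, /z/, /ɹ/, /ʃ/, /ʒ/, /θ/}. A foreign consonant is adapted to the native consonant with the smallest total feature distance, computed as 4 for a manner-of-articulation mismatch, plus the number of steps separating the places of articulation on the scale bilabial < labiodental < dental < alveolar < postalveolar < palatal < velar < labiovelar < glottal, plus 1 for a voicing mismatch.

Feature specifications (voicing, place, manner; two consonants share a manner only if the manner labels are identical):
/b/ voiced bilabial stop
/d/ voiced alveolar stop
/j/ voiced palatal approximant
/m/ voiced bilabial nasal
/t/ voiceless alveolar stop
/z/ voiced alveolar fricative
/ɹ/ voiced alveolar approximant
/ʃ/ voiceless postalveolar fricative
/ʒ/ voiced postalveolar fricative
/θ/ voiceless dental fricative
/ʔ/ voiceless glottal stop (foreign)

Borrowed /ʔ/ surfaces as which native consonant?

t

/t/ is closest: same manner (stop), place distance 5 (glottal→alveolar), same voicing; total 5. Next closest is /d/ at distance 6.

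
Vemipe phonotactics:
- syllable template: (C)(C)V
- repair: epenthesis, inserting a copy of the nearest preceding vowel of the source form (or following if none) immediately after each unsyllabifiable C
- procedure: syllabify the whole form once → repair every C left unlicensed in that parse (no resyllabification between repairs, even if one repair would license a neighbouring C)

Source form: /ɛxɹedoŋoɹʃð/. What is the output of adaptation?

Syllabifying with onset maximization leaves /ɹ/, /ʃ/, /ð/ stranded (no codas are permitted; onsets may contain at most 2 consonants).
Inserting the epenthetic vowel yields /ɹ/ → /ɹo/, /ʃ/ → /ʃo/, /ð/ → /ðo/.

ɛxɹedoŋoɹoʃoðo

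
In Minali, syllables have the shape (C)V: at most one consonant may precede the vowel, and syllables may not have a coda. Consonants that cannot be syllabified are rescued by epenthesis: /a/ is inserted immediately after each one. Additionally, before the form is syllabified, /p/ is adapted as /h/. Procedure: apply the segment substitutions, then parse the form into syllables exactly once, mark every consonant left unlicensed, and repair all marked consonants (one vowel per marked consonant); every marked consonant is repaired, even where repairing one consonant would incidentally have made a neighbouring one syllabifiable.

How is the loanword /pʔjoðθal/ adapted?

Substitution: /p/ → /h/, giving /hʔjoðθal/.
The consonants /h/, /ʔ/, /ð/, /l/ cannot be parsed into a legal (C)V syllable (no codas are permitted; onsets are limited to one consonant).
Each unlicensed consonant becomes the onset of a new syllable: /h/ → /ha/, /ʔ/ → /ʔa/, /ð/ → /ða/, /l/ → /la/.

haʔajoðaθala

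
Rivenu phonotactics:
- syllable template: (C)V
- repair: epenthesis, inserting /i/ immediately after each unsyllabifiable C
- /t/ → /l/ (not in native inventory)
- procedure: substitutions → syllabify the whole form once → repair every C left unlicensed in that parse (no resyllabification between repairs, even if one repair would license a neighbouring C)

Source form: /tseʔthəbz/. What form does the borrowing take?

Substitution: /t/ → /l/, giving /lseʔlhəbz/.
The consonants /l/, /ʔ/, /l/, /b/, /z/ cannot be parsed into a legal (C)V syllable (no codas are permitted; onsets are limited to one consonant).
Each unlicensed consonant becomes the onset of a new syllable: /l/ → /li/, /ʔ/ → /ʔi/, /l/ → /li/, /b/ → /bi/, /z/ → /zi/.

liseʔilihəbizi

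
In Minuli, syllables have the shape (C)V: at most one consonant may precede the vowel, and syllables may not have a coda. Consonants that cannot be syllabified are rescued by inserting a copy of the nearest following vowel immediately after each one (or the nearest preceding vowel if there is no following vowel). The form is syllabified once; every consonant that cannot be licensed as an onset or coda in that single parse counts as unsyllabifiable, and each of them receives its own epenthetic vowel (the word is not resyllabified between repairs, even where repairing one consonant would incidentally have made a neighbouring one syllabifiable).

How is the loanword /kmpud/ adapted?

kumupudu

Syllabifying with onset maximization leaves /k/, /m/, /d/ stranded (no codas are permitted; onsets are limited to one consonant).
Each unlicensed consonant becomes the onset of a new syllable: /k/ → /ku/, /m/ → /mu/, /d/ → /du/.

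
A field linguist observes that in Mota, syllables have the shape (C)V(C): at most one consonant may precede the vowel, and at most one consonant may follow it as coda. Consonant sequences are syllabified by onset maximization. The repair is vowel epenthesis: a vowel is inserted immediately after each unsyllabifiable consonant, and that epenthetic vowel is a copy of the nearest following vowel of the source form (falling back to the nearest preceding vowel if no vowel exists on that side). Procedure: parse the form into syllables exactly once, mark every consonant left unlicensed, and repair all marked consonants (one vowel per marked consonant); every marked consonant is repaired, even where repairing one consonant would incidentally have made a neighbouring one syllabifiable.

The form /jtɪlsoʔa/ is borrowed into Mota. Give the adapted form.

Under (C)V(C), the unsyllabifiable consonants are /j/ (at most one coda consonant is licensed; onsets are limited to one consonant).
Inserting the epenthetic vowel yields /j/ → /jɪ/.

jɪtɪlsoʔa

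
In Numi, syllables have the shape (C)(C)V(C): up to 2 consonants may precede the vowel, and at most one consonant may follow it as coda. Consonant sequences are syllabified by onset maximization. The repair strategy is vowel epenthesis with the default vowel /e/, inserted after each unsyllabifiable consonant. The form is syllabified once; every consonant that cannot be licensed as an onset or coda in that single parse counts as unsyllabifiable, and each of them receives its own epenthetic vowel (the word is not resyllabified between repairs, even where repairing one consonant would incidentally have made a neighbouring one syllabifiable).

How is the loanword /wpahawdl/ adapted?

Under (C)(C)V(C), the unsyllabifiable consonants are /d/, /l/ (at most one coda consonant is licensed; onsets may contain at most 2 consonants).
Each unlicensed consonant becomes the onset of a new syllable: /d/ → /de/, /l/ → /le/.

wpahawdele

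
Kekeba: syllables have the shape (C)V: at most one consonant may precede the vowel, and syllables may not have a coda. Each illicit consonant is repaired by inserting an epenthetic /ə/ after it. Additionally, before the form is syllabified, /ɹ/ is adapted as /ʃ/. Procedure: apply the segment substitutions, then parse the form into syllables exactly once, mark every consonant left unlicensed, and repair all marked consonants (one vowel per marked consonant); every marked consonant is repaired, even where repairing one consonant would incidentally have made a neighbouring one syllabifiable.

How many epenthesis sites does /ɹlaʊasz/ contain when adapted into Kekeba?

After substitution the input is /ʃlaʊasz/.
The unsyllabifiable consonants are /ʃ/, /s/, /z/; each receives one epenthetic vowel.

3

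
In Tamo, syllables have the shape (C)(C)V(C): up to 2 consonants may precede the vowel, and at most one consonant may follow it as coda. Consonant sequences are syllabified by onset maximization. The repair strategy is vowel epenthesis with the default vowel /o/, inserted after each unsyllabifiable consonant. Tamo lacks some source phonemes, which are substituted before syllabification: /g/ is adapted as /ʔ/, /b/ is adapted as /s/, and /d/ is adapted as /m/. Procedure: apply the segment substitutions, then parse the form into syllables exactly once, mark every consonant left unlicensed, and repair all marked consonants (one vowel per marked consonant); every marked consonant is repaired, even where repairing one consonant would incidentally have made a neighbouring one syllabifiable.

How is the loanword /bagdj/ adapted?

saʔmojo

Substitution: /b/ → /s/, /g/ → /ʔ/, /d/ → /m/, giving /saʔmj/.
The consonants /m/, /j/ cannot be parsed into a legal (C)(C)V(C) syllable (at most one coda consonant is licensed; onsets may contain at most 2 consonants).
Inserting the epenthetic vowel yields /m/ → /mo/, /j/ → /jo/.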